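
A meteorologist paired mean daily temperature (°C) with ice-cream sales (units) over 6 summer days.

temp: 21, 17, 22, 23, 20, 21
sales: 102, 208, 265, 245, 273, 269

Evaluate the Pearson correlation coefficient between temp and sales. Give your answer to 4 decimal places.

n = 6, Σx = 124, Σy = 1362, Σx² = 2584, Σy² = 330808, Σxy = 28252
nΣxy − ΣxΣy = 169512 − 168888 = 624
nΣx² − (Σx)² = 15504 − 15376 = 128; nΣy² − (Σy)² = 1984848 − 1855044 = 129804
r = 624 / √(128 × 129804) = 624 / 4076.1393 ≈ 0.1531

0.1531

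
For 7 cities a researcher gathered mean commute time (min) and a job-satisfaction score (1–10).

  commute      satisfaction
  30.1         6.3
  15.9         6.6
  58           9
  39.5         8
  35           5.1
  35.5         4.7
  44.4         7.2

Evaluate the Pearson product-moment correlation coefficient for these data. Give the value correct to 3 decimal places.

0.561

n = 7, Σx = 258.4, Σy = 46.9, Σx² = 10539.68, Σy² = 328.19, Σxy = 1797.6
nΣxy − ΣxΣy = 12583.2 − 12118.96 = 464.24
nΣx² − (Σx)² = 73777.76 − 66770.56 = 7007.2; nΣy² − (Σy)² = 2297.33 − 2199.61 = 97.72
r = 464.24 / √(7007.2 × 97.72) = 464.24 / 827.4923 ≈ 0.561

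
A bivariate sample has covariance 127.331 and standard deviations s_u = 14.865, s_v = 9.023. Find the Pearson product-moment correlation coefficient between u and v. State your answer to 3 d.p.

0.949

r = Cov(u,v) / (s_u · s_v) = 127.331 / (14.865 × 9.023)
  = 127.331 / 134.1269 ≈ 0.949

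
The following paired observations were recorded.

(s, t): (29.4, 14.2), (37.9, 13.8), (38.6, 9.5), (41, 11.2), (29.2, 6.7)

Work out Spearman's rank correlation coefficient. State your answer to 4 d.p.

0.1000

Rank s: 2, 3, 4, 5, 1
Rank t: 5, 4, 2, 3, 1
d = rank(s) − rank(t): -3, -1, 2, 2, 0; Σd² = 18
ρ = 1 − 6Σd² / [n(n²−1)] = 1 − 6×18 / (5×24) = 1 − 108/120 ≈ 0.1000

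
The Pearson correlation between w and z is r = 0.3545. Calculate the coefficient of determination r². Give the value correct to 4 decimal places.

0.1257

r² = (0.3545)² = 0.1257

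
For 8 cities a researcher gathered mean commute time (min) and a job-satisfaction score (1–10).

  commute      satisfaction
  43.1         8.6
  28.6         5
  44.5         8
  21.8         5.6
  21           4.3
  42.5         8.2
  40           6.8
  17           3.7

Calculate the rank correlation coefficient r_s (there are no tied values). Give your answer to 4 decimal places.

0.9048

Rank commute: 7, 4, 8, 3, 2, 6, 5, 1
Rank satisfaction: 8, 3, 6, 4, 2, 7, 5, 1
d = rank(commute) − rank(satisfaction): -1, 1, 2, -1, 0, -1, 0, 0; Σd² = 8
ρ = 1 − 6Σd² / [n(n²−1)] = 1 − 6×8 / (8×63) = 1 − 48/504 ≈ 0.9048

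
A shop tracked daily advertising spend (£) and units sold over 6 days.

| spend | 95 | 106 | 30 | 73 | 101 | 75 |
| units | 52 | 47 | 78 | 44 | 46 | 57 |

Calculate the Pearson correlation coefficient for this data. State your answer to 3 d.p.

-0.861

n = 6, Σx = 480, Σy = 324, Σx² = 42316, Σy² = 18298, Σxy = 24395
nΣxy − ΣxΣy = 146370 − 155520 = -9150
nΣx² − (Σx)² = 253896 − 230400 = 23496; nΣy² − (Σy)² = 109788 − 104976 = 4812
r = -9150 / √(23496 × 4812) = -9150 / 10633.0970 ≈ -0.861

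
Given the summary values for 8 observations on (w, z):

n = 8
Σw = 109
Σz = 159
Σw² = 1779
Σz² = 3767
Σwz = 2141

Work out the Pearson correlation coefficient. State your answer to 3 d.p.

-0.060

r = (nΣwz − ΣwΣz) / √[(nΣw² − (Σw)²)(nΣz² − (Σz)²)]
Numerator: 8×2141 − 109×159 = -203
Denominator: √[(14232 − 11881)(30136 − 25281)] = √[2351 × 4855] = 3378.4767
r = -203 / 3378.4767 ≈ -0.060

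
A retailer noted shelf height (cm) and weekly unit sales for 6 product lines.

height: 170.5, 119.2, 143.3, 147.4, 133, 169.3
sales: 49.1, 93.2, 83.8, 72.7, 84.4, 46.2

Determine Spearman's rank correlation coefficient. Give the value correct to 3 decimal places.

Rank height: 6, 1, 3, 4, 2, 5
Rank sales: 2, 6, 4, 3, 5, 1
d = rank(height) − rank(sales): 4, -5, -1, 1, -3, 4; Σd² = 68
ρ = 1 − 6Σd² / [n(n²−1)] = 1 − 6×68 / (6×35) = 1 − 408/210 ≈ -0.943

-0.943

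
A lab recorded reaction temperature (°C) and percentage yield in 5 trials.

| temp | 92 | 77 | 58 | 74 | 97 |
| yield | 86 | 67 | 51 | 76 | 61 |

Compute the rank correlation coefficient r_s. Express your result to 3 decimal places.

0.300

Rank temp: 4, 3, 1, 2, 5
Rank yield: 5, 3, 1, 4, 2
d = rank(temp) − rank(yield): -1, 0, 0, -2, 3; Σd² = 14
ρ = 1 − 6Σd² / [n(n²−1)] = 1 − 6×14 / (5×24) = 1 − 84/120 ≈ 0.300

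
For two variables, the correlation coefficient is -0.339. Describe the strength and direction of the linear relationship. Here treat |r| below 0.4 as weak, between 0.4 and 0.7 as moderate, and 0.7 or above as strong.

weak negative

r = -0.339 < 0 so the relationship is negative.
|r| = 0.339, which falls in the weak range.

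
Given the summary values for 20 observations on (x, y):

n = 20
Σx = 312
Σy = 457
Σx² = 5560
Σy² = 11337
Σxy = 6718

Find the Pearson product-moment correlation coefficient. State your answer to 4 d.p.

-0.5223

r = (nΣxy − ΣxΣy) / √[(nΣx² − (Σx)²)(nΣy² − (Σy)²)]
Numerator: 20×6718 − 312×457 = -8224
Denominator: √[(111200 − 97344)(226740 − 208849)] = √[13856 × 17891] = 15744.7673
r = -8224 / 15744.7673 ≈ -0.5223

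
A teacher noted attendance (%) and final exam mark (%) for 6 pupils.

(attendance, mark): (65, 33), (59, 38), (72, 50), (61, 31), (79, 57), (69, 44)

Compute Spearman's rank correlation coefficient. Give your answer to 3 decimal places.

0.829

Rank attendance: 3, 1, 5, 2, 6, 4
Rank mark: 2, 3, 5, 1, 6, 4
d = rank(attendance) − rank(mark): 1, -2, 0, 1, 0, 0; Σd² = 6
ρ = 1 − 6Σd² / [n(n²−1)] = 1 − 6×6 / (6×35) = 1 − 36/210 ≈ 0.829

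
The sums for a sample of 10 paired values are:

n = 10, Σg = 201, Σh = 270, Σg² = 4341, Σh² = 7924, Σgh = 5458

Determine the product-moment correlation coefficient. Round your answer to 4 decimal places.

0.0710

r = (nΣgh − ΣgΣh) / √[(nΣg² − (Σg)²)(nΣh² − (Σh)²)]
Numerator: 10×5458 − 201×270 = 310
Denominator: √[(43410 − 40401)(79240 − 72900)] = √[3009 × 6340] = 4367.7294
r = 310 / 4367.7294 ≈ 0.0710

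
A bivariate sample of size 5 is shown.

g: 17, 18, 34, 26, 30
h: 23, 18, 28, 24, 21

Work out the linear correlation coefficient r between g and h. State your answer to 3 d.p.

n = 5, Σg = 125, Σh = 114, Σg² = 3345, Σh² = 2654, Σgh = 2921
nΣgh − ΣgΣh = 14605 − 14250 = 355
nΣg² − (Σg)² = 16725 − 15625 = 1100; nΣh² − (Σh)² = 13270 − 12996 = 274
r = 355 / √(1100 × 274) = 355 / 548.9991 ≈ 0.647

0.647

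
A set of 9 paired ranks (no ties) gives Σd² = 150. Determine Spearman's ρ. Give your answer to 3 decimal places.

ρ = 1 − 6Σd² / [n(n²−1)] = 1 − 6×150 / (9×80)
  = 1 − 900/720 = 1 − 1.2500 ≈ -0.250

-0.250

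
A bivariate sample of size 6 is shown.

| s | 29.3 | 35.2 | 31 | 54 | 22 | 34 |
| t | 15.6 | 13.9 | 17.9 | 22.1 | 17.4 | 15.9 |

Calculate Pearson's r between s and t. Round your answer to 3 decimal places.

0.643

n = 6, Σs = 205.5, Σt = 102.8, Σs² = 7614.53, Σt² = 1800.96, Σst = 3618.06
nΣst − ΣsΣt = 21708.36 − 21125.4 = 582.96
nΣs² − (Σs)² = 45687.18 − 42230.25 = 3456.93; nΣt² − (Σt)² = 10805.76 − 10567.84 = 237.92
r = 582.96 / √(3456.93 × 237.92) = 582.96 / 906.9029 ≈ 0.643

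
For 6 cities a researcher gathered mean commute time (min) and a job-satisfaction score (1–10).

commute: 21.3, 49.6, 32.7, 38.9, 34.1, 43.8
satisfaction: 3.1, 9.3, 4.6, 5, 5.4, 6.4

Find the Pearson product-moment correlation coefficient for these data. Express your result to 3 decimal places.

n = 6, Σx = 220.4, Σy = 33.8, Σx² = 8577.6, Σy² = 212.38, Σxy = 1336.69
nΣxy − ΣxΣy = 8020.14 − 7449.52 = 570.62
nΣx² − (Σx)² = 51465.6 − 48576.16 = 2889.44; nΣy² − (Σy)² = 1274.28 − 1142.44 = 131.84
r = 570.62 / √(2889.44 × 131.84) = 570.62 / 617.2064 ≈ 0.925

0.925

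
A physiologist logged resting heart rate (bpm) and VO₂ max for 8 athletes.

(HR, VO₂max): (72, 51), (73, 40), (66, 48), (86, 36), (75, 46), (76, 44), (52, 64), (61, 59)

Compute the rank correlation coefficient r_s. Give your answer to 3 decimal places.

-0.905

Rank HR: 4, 5, 3, 8, 6, 7, 1, 2
Rank VO₂max: 6, 2, 5, 1, 4, 3, 8, 7
d = rank(HR) − rank(VO₂max): -2, 3, -2, 7, 2, 4, -7, -5; Σd² = 160
ρ = 1 − 6Σd² / [n(n²−1)] = 1 − 6×160 / (8×63) = 1 − 960/504 ≈ -0.905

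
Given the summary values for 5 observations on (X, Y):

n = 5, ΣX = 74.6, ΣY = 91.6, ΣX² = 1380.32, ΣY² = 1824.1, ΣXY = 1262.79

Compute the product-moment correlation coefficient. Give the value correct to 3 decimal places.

-0.526

r = (nΣXY − ΣXΣY) / √[(nΣX² − (ΣX)²)(nΣY² − (ΣY)²)]
Numerator: 5×1262.79 − 74.6×91.6 = -519.41
Denominator: √[(6901.6 − 5565.16)(9120.5 − 8390.56)] = √[1336.44 × 729.94] = 987.6847
r = -519.41 / 987.6847 ≈ -0.526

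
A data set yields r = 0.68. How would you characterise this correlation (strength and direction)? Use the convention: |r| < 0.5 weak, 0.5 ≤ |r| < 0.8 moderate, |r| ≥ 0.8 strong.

moderate positive

r = 0.68 > 0 so the relationship is positive.
|r| = 0.68, which falls in the moderate range.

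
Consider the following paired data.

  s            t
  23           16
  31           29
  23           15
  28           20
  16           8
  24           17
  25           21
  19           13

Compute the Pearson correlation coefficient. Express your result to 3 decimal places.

n = 8, Σs = 189, Σt = 139, Σs² = 4621, Σt² = 2685, Σst = 3480
nΣst − ΣsΣt = 27840 − 26271 = 1569
nΣs² − (Σs)² = 36968 − 35721 = 1247; nΣt² − (Σt)² = 21480 − 19321 = 2159
r = 1569 / √(1247 × 2159) = 1569 / 1640.8147 ≈ 0.956

0.956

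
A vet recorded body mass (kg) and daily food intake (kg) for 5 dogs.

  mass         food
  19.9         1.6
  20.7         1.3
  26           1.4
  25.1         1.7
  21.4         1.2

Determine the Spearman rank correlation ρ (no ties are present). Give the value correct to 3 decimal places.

0.100

Rank mass: 1, 2, 5, 4, 3
Rank food: 4, 2, 3, 5, 1
d = rank(mass) − rank(food): -3, 0, 2, -1, 2; Σd² = 18
ρ = 1 − 6Σd² / [n(n²−1)] = 1 − 6×18 / (5×24) = 1 − 108/120 ≈ 0.100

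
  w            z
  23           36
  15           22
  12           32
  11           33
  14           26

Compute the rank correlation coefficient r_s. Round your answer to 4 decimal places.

0.0000

Rank w: 5, 4, 2, 1, 3
Rank z: 5, 1, 3, 4, 2
d = rank(w) − rank(z): 0, 3, -1, -3, 1; Σd² = 20
ρ = 1 − 6Σd² / [n(n²−1)] = 1 − 6×20 / (5×24) = 1 − 120/120 ≈ 0.0000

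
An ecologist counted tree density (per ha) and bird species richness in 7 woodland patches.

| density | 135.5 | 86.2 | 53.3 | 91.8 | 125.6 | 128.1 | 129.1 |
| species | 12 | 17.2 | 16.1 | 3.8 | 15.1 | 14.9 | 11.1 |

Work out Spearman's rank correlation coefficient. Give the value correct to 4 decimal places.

-0.5714

Rank density: 7, 2, 1, 3, 4, 5, 6
Rank species: 3, 7, 6, 1, 5, 4, 2
d = rank(density) − rank(species): 4, -5, -5, 2, -1, 1, 4; Σd² = 88
ρ = 1 − 6Σd² / [n(n²−1)] = 1 − 6×88 / (7×48) = 1 − 528/336 ≈ -0.5714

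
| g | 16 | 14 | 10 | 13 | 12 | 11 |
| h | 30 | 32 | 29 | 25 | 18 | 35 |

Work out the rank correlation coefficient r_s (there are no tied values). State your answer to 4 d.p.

0.0857

Rank g: 6, 5, 1, 4, 3, 2
Rank h: 4, 5, 3, 2, 1, 6
d = rank(g) − rank(h): 2, 0, -2, 2, 2, -4; Σd² = 32
ρ = 1 − 6Σd² / [n(n²−1)] = 1 − 6×32 / (6×35) = 1 − 192/210 ≈ 0.0857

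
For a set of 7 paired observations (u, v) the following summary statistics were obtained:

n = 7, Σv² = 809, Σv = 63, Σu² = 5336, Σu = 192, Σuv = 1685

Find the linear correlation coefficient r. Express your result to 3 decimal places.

r = (nΣuv − ΣuΣv) / √[(nΣu² − (Σu)²)(nΣv² − (Σv)²)]
Numerator: 7×1685 − 192×63 = -301
Denominator: √[(37352 − 36864)(5663 − 3969)] = √[488 × 1694] = 909.2150
r = -301 / 909.2150 ≈ -0.331

-0.331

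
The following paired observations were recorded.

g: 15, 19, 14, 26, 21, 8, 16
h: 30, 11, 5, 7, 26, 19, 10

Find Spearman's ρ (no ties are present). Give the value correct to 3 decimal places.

Rank g: 3, 5, 2, 7, 6, 1, 4
Rank h: 7, 4, 1, 2, 6, 5, 3
d = rank(g) − rank(h): -4, 1, 1, 5, 0, -4, 1; Σd² = 60
ρ = 1 − 6Σd² / [n(n²−1)] = 1 − 6×60 / (7×48) = 1 − 360/336 ≈ -0.071

-0.071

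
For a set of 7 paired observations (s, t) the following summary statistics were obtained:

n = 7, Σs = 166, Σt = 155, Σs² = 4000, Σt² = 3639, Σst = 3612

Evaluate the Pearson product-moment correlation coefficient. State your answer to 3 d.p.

-0.556

r = (nΣst − ΣsΣt) / √[(nΣs² − (Σs)²)(nΣt² − (Σt)²)]
Numerator: 7×3612 − 166×155 = -446
Denominator: √[(28000 − 27556)(25473 − 24025)] = √[444 × 1448] = 801.8179
r = -446 / 801.8179 ≈ -0.556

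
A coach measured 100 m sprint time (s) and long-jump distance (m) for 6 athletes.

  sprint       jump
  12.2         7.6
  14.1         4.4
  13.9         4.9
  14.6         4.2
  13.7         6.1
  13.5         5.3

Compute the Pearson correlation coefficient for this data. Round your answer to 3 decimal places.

-0.945

n = 6, Σx = 82, Σy = 32.5, Σx² = 1123.96, Σy² = 184.07, Σxy = 439.31
nΣxy − ΣxΣy = 2635.86 − 2665 = -29.14
nΣx² − (Σx)² = 6743.76 − 6724 = 19.76; nΣy² − (Σy)² = 1104.42 − 1056.25 = 48.17
r = -29.14 / √(19.76 × 48.17) = -29.14 / 30.8519 ≈ -0.945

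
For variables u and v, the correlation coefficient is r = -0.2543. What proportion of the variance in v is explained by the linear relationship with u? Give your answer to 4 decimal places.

0.0647

r² = (-0.2543)² = 0.0647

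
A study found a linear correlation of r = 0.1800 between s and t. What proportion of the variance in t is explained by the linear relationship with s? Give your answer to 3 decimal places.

0.032

r² = (0.1800)² = 0.032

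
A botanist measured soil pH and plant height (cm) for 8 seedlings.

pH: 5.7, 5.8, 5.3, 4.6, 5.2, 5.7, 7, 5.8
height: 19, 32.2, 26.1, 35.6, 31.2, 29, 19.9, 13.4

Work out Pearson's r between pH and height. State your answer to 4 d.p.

n = 8, Σx = 45.1, Σy = 206.4, Σx² = 257.55, Σy² = 5736.42, Σxy = 1141.71
nΣxy − ΣxΣy = 9133.68 − 9308.64 = -174.96
nΣx² − (Σx)² = 2060.4 − 2034.01 = 26.39; nΣy² − (Σy)² = 45891.36 − 42600.96 = 3290.4
r = -174.96 / √(26.39 × 3290.4) = -174.96 / 294.6755 ≈ -0.5937

-0.5937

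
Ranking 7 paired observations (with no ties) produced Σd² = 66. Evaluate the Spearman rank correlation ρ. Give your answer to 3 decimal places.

ρ = 1 − 6Σd² / [n(n²−1)] = 1 − 6×66 / (7×48)
  = 1 − 396/336 = 1 − 1.1786 ≈ -0.179

-0.179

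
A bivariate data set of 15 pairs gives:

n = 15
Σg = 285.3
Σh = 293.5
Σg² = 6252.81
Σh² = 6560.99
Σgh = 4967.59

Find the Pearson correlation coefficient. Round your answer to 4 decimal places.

r = (nΣgh − ΣgΣh) / √[(nΣg² − (Σg)²)(nΣh² − (Σh)²)]
Numerator: 15×4967.59 − 285.3×293.5 = -9221.7
Denominator: √[(93792.15 − 81396.09)(98414.85 − 86142.25)] = √[12396.06 × 12272.6] = 12334.1755
r = -9221.7 / 12334.1755 ≈ -0.7477

-0.7477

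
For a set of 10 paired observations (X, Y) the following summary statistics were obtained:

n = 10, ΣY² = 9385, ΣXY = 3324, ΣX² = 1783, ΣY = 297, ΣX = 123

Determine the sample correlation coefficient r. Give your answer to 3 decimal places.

-0.843

r = (nΣXY − ΣXΣY) / √[(nΣX² − (ΣX)²)(nΣY² − (ΣY)²)]
Numerator: 10×3324 − 123×297 = -3291
Denominator: √[(17830 − 15129)(93850 − 88209)] = √[2701 × 5641] = 3903.3756
r = -3291 / 3903.3756 ≈ -0.843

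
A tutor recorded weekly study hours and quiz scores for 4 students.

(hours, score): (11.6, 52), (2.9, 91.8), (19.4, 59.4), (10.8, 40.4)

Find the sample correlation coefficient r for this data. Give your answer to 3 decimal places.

n = 4, Σx = 44.7, Σy = 243.6, Σx² = 635.97, Σy² = 16291.76, Σxy = 2458.1
nΣxy − ΣxΣy = 9832.4 − 10888.92 = -1056.52
nΣx² − (Σx)² = 2543.88 − 1998.09 = 545.79; nΣy² − (Σy)² = 65167.04 − 59340.96 = 5826.08
r = -1056.52 / √(545.79 × 5826.08) = -1056.52 / 1783.2039 ≈ -0.592

-0.592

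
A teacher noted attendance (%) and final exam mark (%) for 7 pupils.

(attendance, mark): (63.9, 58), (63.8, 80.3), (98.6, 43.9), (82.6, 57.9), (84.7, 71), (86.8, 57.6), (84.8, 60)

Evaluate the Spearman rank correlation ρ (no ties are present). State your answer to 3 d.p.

-0.714

Rank attendance: 2, 1, 7, 3, 4, 6, 5
Rank mark: 4, 7, 1, 3, 6, 2, 5
d = rank(attendance) − rank(mark): -2, -6, 6, 0, -2, 4, 0; Σd² = 96
ρ = 1 − 6Σd² / [n(n²−1)] = 1 − 6×96 / (7×48) = 1 − 576/336 ≈ -0.714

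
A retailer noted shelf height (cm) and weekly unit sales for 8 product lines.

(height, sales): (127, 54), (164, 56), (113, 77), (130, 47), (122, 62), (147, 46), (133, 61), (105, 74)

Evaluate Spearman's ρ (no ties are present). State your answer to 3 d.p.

-0.714

Rank height: 4, 8, 2, 5, 3, 7, 6, 1
Rank sales: 3, 4, 8, 2, 6, 1, 5, 7
d = rank(height) − rank(sales): 1, 4, -6, 3, -3, 6, 1, -6; Σd² = 144
ρ = 1 − 6Σd² / [n(n²−1)] = 1 − 6×144 / (8×63) = 1 − 864/504 ≈ -0.714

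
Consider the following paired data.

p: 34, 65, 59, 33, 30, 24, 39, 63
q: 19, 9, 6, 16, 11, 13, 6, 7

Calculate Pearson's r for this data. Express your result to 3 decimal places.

-0.623

n = 8, Σp = 347, Σq = 87, Σp² = 16917, Σq² = 1109, Σpq = 3430
nΣpq − ΣpΣq = 27440 − 30189 = -2749
nΣp² − (Σp)² = 135336 − 120409 = 14927; nΣq² − (Σq)² = 8872 − 7569 = 1303
r = -2749 / √(14927 × 1303) = -2749 / 4410.2019 ≈ -0.623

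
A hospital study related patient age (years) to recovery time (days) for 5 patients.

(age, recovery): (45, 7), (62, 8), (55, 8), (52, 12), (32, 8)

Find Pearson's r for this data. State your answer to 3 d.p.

n = 5, Σx = 246, Σy = 43, Σx² = 12622, Σy² = 385, Σxy = 2131
nΣxy − ΣxΣy = 10655 − 10578 = 77
nΣx² − (Σx)² = 63110 − 60516 = 2594; nΣy² − (Σy)² = 1925 − 1849 = 76
r = 77 / √(2594 × 76) = 77 / 444.0090 ≈ 0.173

0.173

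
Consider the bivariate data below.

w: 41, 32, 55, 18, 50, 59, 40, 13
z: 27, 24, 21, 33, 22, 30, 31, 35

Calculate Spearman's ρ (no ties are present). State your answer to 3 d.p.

Rank w: 5, 3, 7, 2, 6, 8, 4, 1
Rank z: 4, 3, 1, 7, 2, 5, 6, 8
d = rank(w) − rank(z): 1, 0, 6, -5, 4, 3, -2, -7; Σd² = 140
ρ = 1 − 6Σd² / [n(n²−1)] = 1 − 6×140 / (8×63) = 1 − 840/504 ≈ -0.667

-0.667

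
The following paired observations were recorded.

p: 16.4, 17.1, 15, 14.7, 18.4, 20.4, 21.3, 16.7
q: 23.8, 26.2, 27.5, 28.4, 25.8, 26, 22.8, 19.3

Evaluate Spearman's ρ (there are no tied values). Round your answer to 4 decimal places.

Rank p: 3, 5, 2, 1, 6, 7, 8, 4
Rank q: 3, 6, 7, 8, 4, 5, 2, 1
d = rank(p) − rank(q): 0, -1, -5, -7, 2, 2, 6, 3; Σd² = 128
ρ = 1 − 6Σd² / [n(n²−1)] = 1 − 6×128 / (8×63) = 1 − 768/504 ≈ -0.5238

-0.5238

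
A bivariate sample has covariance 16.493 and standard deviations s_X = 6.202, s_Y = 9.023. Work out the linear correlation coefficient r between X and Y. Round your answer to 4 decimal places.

0.2947

r = Cov(X,Y) / (s_X · s_Y) = 16.493 / (6.202 × 9.023)
  = 16.493 / 55.9606 ≈ 0.2947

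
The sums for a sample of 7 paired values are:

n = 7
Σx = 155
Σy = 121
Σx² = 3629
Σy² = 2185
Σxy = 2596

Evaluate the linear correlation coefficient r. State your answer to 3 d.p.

-0.614

r = (nΣxy − ΣxΣy) / √[(nΣx² − (Σx)²)(nΣy² − (Σy)²)]
Numerator: 7×2596 − 155×121 = -583
Denominator: √[(25403 − 24025)(15295 − 14641)] = √[1378 × 654] = 949.3219
r = -583 / 949.3219 ≈ -0.614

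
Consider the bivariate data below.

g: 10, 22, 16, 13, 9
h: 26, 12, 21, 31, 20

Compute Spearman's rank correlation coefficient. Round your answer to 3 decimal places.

Rank g: 2, 5, 4, 3, 1
Rank h: 4, 1, 3, 5, 2
d = rank(g) − rank(h): -2, 4, 1, -2, -1; Σd² = 26
ρ = 1 − 6Σd² / [n(n²−1)] = 1 − 6×26 / (5×24) = 1 − 156/120 ≈ -0.300

-0.300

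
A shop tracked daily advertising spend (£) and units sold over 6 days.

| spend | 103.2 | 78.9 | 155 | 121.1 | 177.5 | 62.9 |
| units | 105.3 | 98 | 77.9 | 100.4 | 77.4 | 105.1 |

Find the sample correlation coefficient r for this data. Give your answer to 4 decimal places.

-0.8745

n = 6, Σx = 698.6, Σy = 564.1, Σx² = 91028.32, Σy² = 53877.43, Σxy = 63181.39
nΣxy − ΣxΣy = 379088.34 − 394080.26 = -14991.92
nΣx² − (Σx)² = 546169.92 − 488041.96 = 58127.96; nΣy² − (Σy)² = 323264.58 − 318208.81 = 5055.77
r = -14991.92 / √(58127.96 × 5055.77) = -14991.92 / 17142.9751 ≈ -0.8745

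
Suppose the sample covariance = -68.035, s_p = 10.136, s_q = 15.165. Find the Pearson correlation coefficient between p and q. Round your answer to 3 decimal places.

r = Cov(p,q) / (s_p · s_q) = -68.035 / (10.136 × 15.165)
  = -68.035 / 153.7124 ≈ -0.443

-0.443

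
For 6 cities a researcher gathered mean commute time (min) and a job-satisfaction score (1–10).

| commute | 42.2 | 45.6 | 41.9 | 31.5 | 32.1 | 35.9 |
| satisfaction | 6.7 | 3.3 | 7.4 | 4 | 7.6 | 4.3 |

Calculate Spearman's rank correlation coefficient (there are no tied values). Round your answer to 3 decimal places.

-0.257

Rank commute: 5, 6, 4, 1, 2, 3
Rank satisfaction: 4, 1, 5, 2, 6, 3
d = rank(commute) − rank(satisfaction): 1, 5, -1, -1, -4, 0; Σd² = 44
ρ = 1 − 6Σd² / [n(n²−1)] = 1 − 6×44 / (6×35) = 1 − 264/210 ≈ -0.257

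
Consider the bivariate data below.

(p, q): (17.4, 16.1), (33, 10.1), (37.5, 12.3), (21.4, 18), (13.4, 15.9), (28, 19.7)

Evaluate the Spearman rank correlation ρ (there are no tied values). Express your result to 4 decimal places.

Rank p: 2, 5, 6, 3, 1, 4
Rank q: 4, 1, 2, 5, 3, 6
d = rank(p) − rank(q): -2, 4, 4, -2, -2, -2; Σd² = 48
ρ = 1 − 6Σd² / [n(n²−1)] = 1 − 6×48 / (6×35) = 1 − 288/210 ≈ -0.3714

-0.3714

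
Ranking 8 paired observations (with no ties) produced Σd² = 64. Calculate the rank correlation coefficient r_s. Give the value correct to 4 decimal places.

ρ = 1 − 6Σd² / [n(n²−1)] = 1 − 6×64 / (8×63)
  = 1 − 384/504 = 1 − 0.76190 ≈ 0.2381

0.2381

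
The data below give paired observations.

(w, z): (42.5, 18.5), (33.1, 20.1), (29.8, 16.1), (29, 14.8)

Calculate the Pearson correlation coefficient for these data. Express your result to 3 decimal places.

n = 4, Σw = 134.4, Σz = 69.5, Σw² = 4630.9, Σz² = 1224.51, Σwz = 2360.54
nΣwz − ΣwΣz = 9442.16 − 9340.8 = 101.36
nΣw² − (Σw)² = 18523.6 − 18063.36 = 460.24; nΣz² − (Σz)² = 4898.04 − 4830.25 = 67.79
r = 101.36 / √(460.24 × 67.79) = 101.36 / 176.6343 ≈ 0.574

0.574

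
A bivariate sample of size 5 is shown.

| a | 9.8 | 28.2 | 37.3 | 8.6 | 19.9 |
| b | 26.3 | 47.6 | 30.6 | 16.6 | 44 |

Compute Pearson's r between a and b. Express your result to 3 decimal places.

n = 5, Σa = 103.8, Σb = 165.1, Σa² = 2752.54, Σb² = 6105.37, Σab = 3759.8
nΣab − ΣaΣb = 18799 − 17137.38 = 1661.62
nΣa² − (Σa)² = 13762.7 − 10774.44 = 2988.26; nΣb² − (Σb)² = 30526.85 − 27258.01 = 3268.84
r = 1661.62 / √(2988.26 × 3268.84) = 1661.62 / 3125.4030 ≈ 0.532

0.532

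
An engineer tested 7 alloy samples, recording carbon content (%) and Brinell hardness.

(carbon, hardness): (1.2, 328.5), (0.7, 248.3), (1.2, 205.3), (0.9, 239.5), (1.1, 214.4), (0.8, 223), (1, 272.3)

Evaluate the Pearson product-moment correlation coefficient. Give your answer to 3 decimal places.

0.200

n = 7, Σx = 6.9, Σy = 1731.3, Σx² = 7.03, Σy² = 438917.13, Σxy = 1716.46
nΣxy − ΣxΣy = 12015.22 − 11945.97 = 69.25
nΣx² − (Σx)² = 49.21 − 47.61 = 1.6; nΣy² − (Σy)² = 3072419.91 − 2997399.69 = 75020.22
r = 69.25 / √(1.6 × 75020.22) = 69.25 / 346.4569 ≈ 0.200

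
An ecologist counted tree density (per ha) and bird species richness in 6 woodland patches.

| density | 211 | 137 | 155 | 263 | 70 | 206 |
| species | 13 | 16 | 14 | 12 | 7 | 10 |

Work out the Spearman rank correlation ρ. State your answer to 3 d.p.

0.029

Rank density: 5, 2, 3, 6, 1, 4
Rank species: 4, 6, 5, 3, 1, 2
d = rank(density) − rank(species): 1, -4, -2, 3, 0, 2; Σd² = 34
ρ = 1 − 6Σd² / [n(n²−1)] = 1 − 6×34 / (6×35) = 1 − 204/210 ≈ 0.029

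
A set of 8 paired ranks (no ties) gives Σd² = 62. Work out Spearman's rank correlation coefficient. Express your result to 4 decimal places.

ρ = 1 − 6Σd² / [n(n²−1)] = 1 − 6×62 / (8×63)
  = 1 − 372/504 = 1 − 0.73810 ≈ 0.2619

0.2619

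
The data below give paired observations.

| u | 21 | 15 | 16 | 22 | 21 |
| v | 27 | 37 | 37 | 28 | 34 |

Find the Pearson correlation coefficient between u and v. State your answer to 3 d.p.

-0.847

n = 5, Σu = 95, Σv = 163, Σu² = 1847, Σv² = 5407, Σuv = 3044
nΣuv − ΣuΣv = 15220 − 15485 = -265
nΣu² − (Σu)² = 9235 − 9025 = 210; nΣv² − (Σv)² = 27035 − 26569 = 466
r = -265 / √(210 × 466) = -265 / 312.8258 ≈ -0.847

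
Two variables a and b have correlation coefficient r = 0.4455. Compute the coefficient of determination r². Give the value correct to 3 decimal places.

r² = (0.4455)² = 0.198

0.198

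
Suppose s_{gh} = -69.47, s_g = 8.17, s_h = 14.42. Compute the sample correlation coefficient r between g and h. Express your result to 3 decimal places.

r = Cov(g,h) / (s_g · s_h) = -69.47 / (8.17 × 14.42)
  = -69.47 / 117.8114 ≈ -0.590

-0.590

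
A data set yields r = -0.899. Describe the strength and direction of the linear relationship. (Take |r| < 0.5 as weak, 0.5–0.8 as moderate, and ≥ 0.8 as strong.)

r = -0.899 < 0 so the relationship is negative.
|r| = 0.899, which falls in the strong range.

strong negative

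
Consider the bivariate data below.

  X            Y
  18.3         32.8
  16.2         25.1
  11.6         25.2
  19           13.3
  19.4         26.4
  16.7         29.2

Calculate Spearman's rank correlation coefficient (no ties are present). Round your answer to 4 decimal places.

Rank X: 4, 2, 1, 5, 6, 3
Rank Y: 6, 2, 3, 1, 4, 5
d = rank(X) − rank(Y): -2, 0, -2, 4, 2, -2; Σd² = 32
ρ = 1 − 6Σd² / [n(n²−1)] = 1 − 6×32 / (6×35) = 1 − 192/210 ≈ 0.0857

0.0857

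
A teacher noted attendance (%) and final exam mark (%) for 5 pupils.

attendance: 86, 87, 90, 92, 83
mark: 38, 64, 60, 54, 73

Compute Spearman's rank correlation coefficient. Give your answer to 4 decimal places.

Rank attendance: 2, 3, 4, 5, 1
Rank mark: 1, 4, 3, 2, 5
d = rank(attendance) − rank(mark): 1, -1, 1, 3, -4; Σd² = 28
ρ = 1 − 6Σd² / [n(n²−1)] = 1 − 6×28 / (5×24) = 1 − 168/120 ≈ -0.4000

-0.4000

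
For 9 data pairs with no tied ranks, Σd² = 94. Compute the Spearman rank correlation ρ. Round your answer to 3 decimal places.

0.217

ρ = 1 − 6Σd² / [n(n²−1)] = 1 − 6×94 / (9×80)
  = 1 − 564/720 = 1 − 0.7833 ≈ 0.217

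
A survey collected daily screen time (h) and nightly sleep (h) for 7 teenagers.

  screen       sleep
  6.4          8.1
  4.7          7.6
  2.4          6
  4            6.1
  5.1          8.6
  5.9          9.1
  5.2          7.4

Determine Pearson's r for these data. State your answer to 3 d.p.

n = 7, Σx = 33.7, Σy = 52.9, Σx² = 172.67, Σy² = 408.11, Σxy = 262.39
nΣxy − ΣxΣy = 1836.73 − 1782.73 = 54
nΣx² − (Σx)² = 1208.69 − 1135.69 = 73; nΣy² − (Σy)² = 2856.77 − 2798.41 = 58.36
r = 54 / √(73 × 58.36) = 54 / 65.2708 ≈ 0.827

0.827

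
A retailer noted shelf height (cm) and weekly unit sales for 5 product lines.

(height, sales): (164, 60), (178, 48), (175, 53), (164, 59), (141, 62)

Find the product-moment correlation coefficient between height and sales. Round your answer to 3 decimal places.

n = 5, Σx = 822, Σy = 282, Σx² = 135982, Σy² = 16038, Σxy = 46077
nΣxy − ΣxΣy = 230385 − 231804 = -1419
nΣx² − (Σx)² = 679910 − 675684 = 4226; nΣy² − (Σy)² = 80190 − 79524 = 666
r = -1419 / √(4226 × 666) = -1419 / 1677.6519 ≈ -0.846

-0.846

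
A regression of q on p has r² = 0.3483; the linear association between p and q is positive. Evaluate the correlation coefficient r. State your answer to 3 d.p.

0.590

|r| = √0.3483 = 0.590
The association is positive, so r = 0.590.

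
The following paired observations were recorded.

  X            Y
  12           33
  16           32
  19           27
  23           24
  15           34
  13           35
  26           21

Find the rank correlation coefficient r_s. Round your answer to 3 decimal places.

Rank X: 1, 4, 5, 6, 3, 2, 7
Rank Y: 5, 4, 3, 2, 6, 7, 1
d = rank(X) − rank(Y): -4, 0, 2, 4, -3, -5, 6; Σd² = 106
ρ = 1 − 6Σd² / [n(n²−1)] = 1 − 6×106 / (7×48) = 1 − 636/336 ≈ -0.893

-0.893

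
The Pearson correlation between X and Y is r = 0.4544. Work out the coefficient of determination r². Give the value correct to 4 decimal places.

r² = (0.4544)² = 0.2065

0.2065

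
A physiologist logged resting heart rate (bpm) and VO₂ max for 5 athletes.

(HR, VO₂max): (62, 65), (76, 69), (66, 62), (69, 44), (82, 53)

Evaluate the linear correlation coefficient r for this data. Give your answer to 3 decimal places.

-0.171

n = 5, Σx = 355, Σy = 293, Σx² = 25461, Σy² = 17575, Σxy = 20748
nΣxy − ΣxΣy = 103740 − 104015 = -275
nΣx² − (Σx)² = 127305 − 126025 = 1280; nΣy² − (Σy)² = 87875 − 85849 = 2026
r = -275 / √(1280 × 2026) = -275 / 1610.3664 ≈ -0.171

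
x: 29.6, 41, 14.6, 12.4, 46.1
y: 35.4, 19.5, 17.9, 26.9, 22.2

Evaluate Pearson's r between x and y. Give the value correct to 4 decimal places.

n = 5, Σx = 143.7, Σy = 121.9, Σx² = 5049.29, Σy² = 3170.27, Σxy = 3465.66
nΣxy − ΣxΣy = 17328.3 − 17517.03 = -188.73
nΣx² − (Σx)² = 25246.45 − 20649.69 = 4596.76; nΣy² − (Σy)² = 15851.35 − 14859.61 = 991.74
r = -188.73 / √(4596.76 × 991.74) = -188.73 / 2135.1325 ≈ -0.0884

-0.0884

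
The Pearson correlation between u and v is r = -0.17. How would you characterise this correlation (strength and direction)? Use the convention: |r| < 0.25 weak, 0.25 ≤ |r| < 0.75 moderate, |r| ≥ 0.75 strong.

r = -0.17 < 0 so the relationship is negative.
|r| = 0.17, which falls in the weak range.

weak negative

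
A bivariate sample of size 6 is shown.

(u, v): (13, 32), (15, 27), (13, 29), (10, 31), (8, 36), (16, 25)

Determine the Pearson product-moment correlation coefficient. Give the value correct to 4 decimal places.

n = 6, Σu = 75, Σv = 180, Σu² = 983, Σv² = 5476, Σuv = 2196
nΣuv − ΣuΣv = 13176 − 13500 = -324
nΣu² − (Σu)² = 5898 − 5625 = 273; nΣv² − (Σv)² = 32856 − 32400 = 456
r = -324 / √(273 × 456) = -324 / 352.8286 ≈ -0.9183

-0.9183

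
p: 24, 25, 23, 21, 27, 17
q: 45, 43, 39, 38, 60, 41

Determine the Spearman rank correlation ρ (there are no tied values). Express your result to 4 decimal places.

0.7714

Rank p: 4, 5, 3, 2, 6, 1
Rank q: 5, 4, 2, 1, 6, 3
d = rank(p) − rank(q): -1, 1, 1, 1, 0, -2; Σd² = 8
ρ = 1 − 6Σd² / [n(n²−1)] = 1 − 6×8 / (6×35) = 1 − 48/210 ≈ 0.7714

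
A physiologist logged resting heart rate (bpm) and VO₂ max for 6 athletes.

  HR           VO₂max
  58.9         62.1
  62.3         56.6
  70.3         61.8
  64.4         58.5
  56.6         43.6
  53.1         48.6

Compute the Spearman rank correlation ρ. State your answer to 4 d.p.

Rank HR: 3, 4, 6, 5, 2, 1
Rank VO₂max: 6, 3, 5, 4, 1, 2
d = rank(HR) − rank(VO₂max): -3, 1, 1, 1, 1, -1; Σd² = 14
ρ = 1 − 6Σd² / [n(n²−1)] = 1 − 6×14 / (6×35) = 1 − 84/210 ≈ 0.6000

0.6000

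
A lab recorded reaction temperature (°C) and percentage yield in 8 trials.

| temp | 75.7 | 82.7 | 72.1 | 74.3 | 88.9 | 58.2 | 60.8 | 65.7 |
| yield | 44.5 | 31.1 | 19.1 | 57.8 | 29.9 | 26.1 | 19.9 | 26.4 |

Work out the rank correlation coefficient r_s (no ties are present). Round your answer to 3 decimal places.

Rank temp: 6, 7, 4, 5, 8, 1, 2, 3
Rank yield: 7, 6, 1, 8, 5, 3, 2, 4
d = rank(temp) − rank(yield): -1, 1, 3, -3, 3, -2, 0, -1; Σd² = 34
ρ = 1 − 6Σd² / [n(n²−1)] = 1 − 6×34 / (8×63) = 1 − 204/504 ≈ 0.595

0.595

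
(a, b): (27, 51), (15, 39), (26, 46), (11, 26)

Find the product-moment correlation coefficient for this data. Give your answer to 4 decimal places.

n = 4, Σa = 79, Σb = 162, Σa² = 1751, Σb² = 6914, Σab = 3444
nΣab − ΣaΣb = 13776 − 12798 = 978
nΣa² − (Σa)² = 7004 − 6241 = 763; nΣb² − (Σb)² = 27656 − 26244 = 1412
r = 978 / √(763 × 1412) = 978 / 1037.9576 ≈ 0.9422

0.9422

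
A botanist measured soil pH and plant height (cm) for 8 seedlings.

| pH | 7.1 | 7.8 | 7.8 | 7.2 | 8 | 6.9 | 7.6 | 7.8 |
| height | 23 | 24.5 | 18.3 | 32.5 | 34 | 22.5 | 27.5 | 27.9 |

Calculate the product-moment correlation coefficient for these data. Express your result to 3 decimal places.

n = 8, Σx = 60.2, Σy = 210.2, Σx² = 454.14, Σy² = 5717.3, Σxy = 1585.01
nΣxy − ΣxΣy = 12680.08 − 12654.04 = 26.04
nΣx² − (Σx)² = 3633.12 − 3624.04 = 9.08; nΣy² − (Σy)² = 45738.4 − 44184.04 = 1554.36
r = 26.04 / √(9.08 × 1554.36) = 26.04 / 118.8006 ≈ 0.219

0.219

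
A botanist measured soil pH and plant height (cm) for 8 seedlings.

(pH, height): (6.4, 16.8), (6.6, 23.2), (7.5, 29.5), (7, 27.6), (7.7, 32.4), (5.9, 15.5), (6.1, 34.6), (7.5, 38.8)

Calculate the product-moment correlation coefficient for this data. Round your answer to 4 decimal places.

n = 8, Σx = 54.7, Σy = 218.4, Σx² = 377.33, Σy² = 6445.1, Σxy = 1518.08
nΣxy − ΣxΣy = 12144.64 − 11946.48 = 198.16
nΣx² − (Σx)² = 3018.64 − 2992.09 = 26.55; nΣy² − (Σy)² = 51560.8 − 47698.56 = 3862.24
r = 198.16 / √(26.55 × 3862.24) = 198.16 / 320.2225 ≈ 0.6188

0.6188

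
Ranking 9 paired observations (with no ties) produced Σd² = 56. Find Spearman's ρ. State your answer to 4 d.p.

0.5333

ρ = 1 − 6Σd² / [n(n²−1)] = 1 − 6×56 / (9×80)
  = 1 − 336/720 = 1 − 0.46667 ≈ 0.5333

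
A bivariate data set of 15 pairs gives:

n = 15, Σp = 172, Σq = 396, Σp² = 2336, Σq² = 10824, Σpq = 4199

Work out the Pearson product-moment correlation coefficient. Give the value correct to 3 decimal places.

r = (nΣpq − ΣpΣq) / √[(nΣp² − (Σp)²)(nΣq² − (Σq)²)]
Numerator: 15×4199 − 172×396 = -5127
Denominator: √[(35040 − 29584)(162360 − 156816)] = √[5456 × 5544] = 5499.8240
r = -5127 / 5499.8240 ≈ -0.932

-0.932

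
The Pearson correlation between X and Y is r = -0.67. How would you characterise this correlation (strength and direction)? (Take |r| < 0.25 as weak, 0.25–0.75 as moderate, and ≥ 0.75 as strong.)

r = -0.67 < 0 so the relationship is negative.
|r| = 0.67, which falls in the moderate range.

moderate negative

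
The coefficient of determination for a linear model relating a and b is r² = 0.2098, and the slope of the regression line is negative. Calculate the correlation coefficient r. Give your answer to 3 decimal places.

|r| = √0.2098 = 0.458
The association is negative, so r = −0.458.

-0.458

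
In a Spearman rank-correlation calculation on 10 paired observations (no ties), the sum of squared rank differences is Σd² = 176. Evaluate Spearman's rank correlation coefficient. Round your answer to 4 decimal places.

ρ = 1 − 6Σd² / [n(n²−1)] = 1 − 6×176 / (10×99)
  = 1 − 1056/990 = 1 − 1.06667 ≈ -0.0667

-0.0667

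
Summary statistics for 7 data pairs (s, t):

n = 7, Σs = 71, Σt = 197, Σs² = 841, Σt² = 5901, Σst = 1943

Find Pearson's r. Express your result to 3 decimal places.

r = (nΣst − ΣsΣt) / √[(nΣs² − (Σs)²)(nΣt² − (Σt)²)]
Numerator: 7×1943 − 71×197 = -386
Denominator: √[(5887 − 5041)(41307 − 38809)] = √[846 × 2498] = 1453.7221
r = -386 / 1453.7221 ≈ -0.266

-0.266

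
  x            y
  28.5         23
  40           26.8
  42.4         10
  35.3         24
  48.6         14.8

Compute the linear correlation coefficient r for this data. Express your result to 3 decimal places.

-0.580

n = 5, Σx = 194.8, Σy = 98.6, Σx² = 7818.06, Σy² = 2142.28, Σxy = 3717.98
nΣxy − ΣxΣy = 18589.9 − 19207.28 = -617.38
nΣx² − (Σx)² = 39090.3 − 37947.04 = 1143.26; nΣy² − (Σy)² = 10711.4 − 9721.96 = 989.44
r = -617.38 / √(1143.26 × 989.44) = -617.38 / 1063.5728 ≈ -0.580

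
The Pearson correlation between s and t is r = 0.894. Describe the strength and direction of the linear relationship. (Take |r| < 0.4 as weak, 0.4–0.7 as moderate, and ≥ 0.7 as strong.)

r = 0.894 > 0 so the relationship is positive.
|r| = 0.894, which falls in the strong range.

strong positive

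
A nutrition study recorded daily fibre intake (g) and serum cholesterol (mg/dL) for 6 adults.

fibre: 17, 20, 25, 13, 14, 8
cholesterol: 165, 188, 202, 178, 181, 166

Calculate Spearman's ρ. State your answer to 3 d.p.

0.657

Rank fibre: 4, 5, 6, 2, 3, 1
Rank cholesterol: 1, 5, 6, 3, 4, 2
d = rank(fibre) − rank(cholesterol): 3, 0, 0, -1, -1, -1; Σd² = 12
ρ = 1 − 6Σd² / [n(n²−1)] = 1 − 6×12 / (6×35) = 1 − 72/210 ≈ 0.657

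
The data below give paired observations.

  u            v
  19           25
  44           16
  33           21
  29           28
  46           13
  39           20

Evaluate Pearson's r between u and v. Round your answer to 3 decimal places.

-0.865

n = 6, Σu = 210, Σv = 123, Σu² = 7864, Σv² = 2675, Σuv = 4062
nΣuv − ΣuΣv = 24372 − 25830 = -1458
nΣu² − (Σu)² = 47184 − 44100 = 3084; nΣv² − (Σv)² = 16050 − 15129 = 921
r = -1458 / √(3084 × 921) = -1458 / 1685.3379 ≈ -0.865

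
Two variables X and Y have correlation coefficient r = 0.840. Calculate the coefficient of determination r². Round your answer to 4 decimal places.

0.7056

r² = (0.840)² = 0.7056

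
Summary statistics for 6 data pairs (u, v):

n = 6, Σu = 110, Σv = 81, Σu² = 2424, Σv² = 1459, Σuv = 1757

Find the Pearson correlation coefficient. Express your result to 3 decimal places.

0.705

r = (nΣuv − ΣuΣv) / √[(nΣu² − (Σu)²)(nΣv² − (Σv)²)]
Numerator: 6×1757 − 110×81 = 1632
Denominator: √[(14544 − 12100)(8754 − 6561)] = √[2444 × 2193] = 2315.1009
r = 1632 / 2315.1009 ≈ 0.705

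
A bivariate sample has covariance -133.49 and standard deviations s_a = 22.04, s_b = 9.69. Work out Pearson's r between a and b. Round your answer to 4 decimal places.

-0.6250

r = Cov(a,b) / (s_a · s_b) = -133.49 / (22.04 × 9.69)
  = -133.49 / 213.5676 ≈ -0.6250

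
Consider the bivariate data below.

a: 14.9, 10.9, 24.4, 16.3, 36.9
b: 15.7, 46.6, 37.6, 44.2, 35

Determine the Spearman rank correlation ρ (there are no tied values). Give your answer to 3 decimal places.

Rank a: 2, 1, 4, 3, 5
Rank b: 1, 5, 3, 4, 2
d = rank(a) − rank(b): 1, -4, 1, -1, 3; Σd² = 28
ρ = 1 − 6Σd² / [n(n²−1)] = 1 − 6×28 / (5×24) = 1 − 168/120 ≈ -0.400

-0.400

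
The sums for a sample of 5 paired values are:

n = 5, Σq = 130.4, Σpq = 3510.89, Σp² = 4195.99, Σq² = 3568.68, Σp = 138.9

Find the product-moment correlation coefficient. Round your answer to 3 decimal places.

r = (nΣpq − ΣpΣq) / √[(nΣp² − (Σp)²)(nΣq² − (Σq)²)]
Numerator: 5×3510.89 − 138.9×130.4 = -558.11
Denominator: √[(20979.95 − 19293.21)(17843.4 − 17004.16)] = √[1686.74 × 839.24] = 1189.7814
r = -558.11 / 1189.7814 ≈ -0.469

-0.469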